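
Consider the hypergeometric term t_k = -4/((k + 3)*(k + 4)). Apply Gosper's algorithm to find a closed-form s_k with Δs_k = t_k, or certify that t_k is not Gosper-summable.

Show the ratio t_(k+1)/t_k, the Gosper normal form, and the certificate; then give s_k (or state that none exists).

r(k) = (k + 3)/(k + 5) after simplifying.
A = k + 3, B = k + 5, C = 1.
f must satisfy (k + 3)·f(k+1) − (k + 4)·f(k) = 1.
d = 1 from the (1,1,0) case.
Solving with deg f ≤ 1: f(k) = k/3.
Get s_k = R·t_k = -4*k/(3*k + 9) with R(k) = B(k−1)f(k)/C(k) = k*(k + 4)/3.
Check: Δs_k = -4/(k**2 + 7*k + 12). ✓

s_k = -4*k/(3*k + 9)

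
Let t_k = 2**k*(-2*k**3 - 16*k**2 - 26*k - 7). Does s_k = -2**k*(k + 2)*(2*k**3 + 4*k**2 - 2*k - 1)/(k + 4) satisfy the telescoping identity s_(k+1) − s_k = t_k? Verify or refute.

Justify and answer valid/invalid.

Invalid: residual 2**(k + 1)*(2*k**4 + 22*k**3 + 86*k**2 + 113*k + 29)/(k**2 + 9*k + 20) ≠ 0.

s_(k+1) = 2**(k + 1)*(k + 3)*(2*k - 2*(k + 1)**3 - 4*(k + 1)**2 + 3)/(k + 5)
s_(k+1) − s_k = 2**k*(-2*k**5 - 30*k**4 - 166*k**3 - 389*k**2 - 357*k - 82)/(k**2 + 9*k + 20)
(s_(k+1) − s_k) − t_k = 2**(k + 1)*(2*k**4 + 22*k**3 + 86*k**2 + 113*k + 29)/(k**2 + 9*k + 20)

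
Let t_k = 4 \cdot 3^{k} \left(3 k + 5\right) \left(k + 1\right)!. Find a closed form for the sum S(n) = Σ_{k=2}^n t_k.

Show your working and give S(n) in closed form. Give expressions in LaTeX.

Ratio r(k) = 3*(k + 2)*(3*k + 8)/(3*k + 5).
Gosper form: A/B · C(k+1)/C(k) with A=3*k + 6, B=1, C=k + 5/3.
Set up (3*k + 6)·f(k+1) − (1)·f(k) − (k + 5/3) = 0.
Degrees (1,0,1) ⇒ d ≤ 0.
Solve for f: f(k) = 1/3 (degree 0 ≤ 0).
Get s_k = R·t_k = 4*3**k*factorial(k + 1) with R(k) = B(k−1)f(k)/C(k) = 1/(3*k + 5).
s_(k+1) − s_k = 4*3**k*(3*k + 5)*factorial(k + 1) = t_k.
Σ_(k=2)^n t_k = s_(n+1) − s_(2) = (12*3**n*factorial(n + 2)) − (216), i.e. 12*3**n*factorial(n + 2) - 216.

S(n) = 12 \cdot 3^{n} \left(n + 2\right)! - 216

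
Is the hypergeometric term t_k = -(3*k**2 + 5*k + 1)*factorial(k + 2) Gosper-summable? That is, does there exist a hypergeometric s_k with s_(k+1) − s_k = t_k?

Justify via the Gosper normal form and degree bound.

Compute t_(k+1)/t_k: get (k + 3)*(5*k + 3*(k + 1)**2 + 6)/(3*k**2 + 5*k + 1).
Take A(k)=k + 3, B(k)=1, C(k)=k**2 + 5*k/3 + 1/3.
Solve (k + 3)·f(k+1) − (1)·f(k) = k**2 + 5*k/3 + 1/3.
d = 1 from the (1,0,2) case.
A polynomial solution: f(k) = (3*k - 4)/3.
R(k) = B(k−1)·f(k)/C(k) = (3*k - 4)/(3*k**2 + 5*k + 1); s_k = R·t_k = -(3*k - 4)*factorial(k + 2).
Verify: -(3*k**2 + 5*k + 1)*factorial(k + 2) matches t_k.

Yes. s_k = -(3*k - 4)*factorial(k + 2).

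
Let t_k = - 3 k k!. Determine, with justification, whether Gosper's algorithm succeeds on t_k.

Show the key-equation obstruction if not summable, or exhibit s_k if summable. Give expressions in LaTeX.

Compute t_(k+1)/t_k: get (k + 1)**2/k.
Gosper form: A/B · C(k+1)/C(k) with A=k + 1, B=1, C=k.
Need (k + 1)·f(k+1) − (1)·f(k) = k.
From deg A=1, deg B=0, deg C=1: d=0.
Coefficient equations give f(k) = 1.
Certificate R = B(k−1)f/C = 1/k gives s_k = -3*factorial(k).
s_(k+1) − s_k = -3*k*factorial(k) = t_k.

Yes. s_k = - 3 k!.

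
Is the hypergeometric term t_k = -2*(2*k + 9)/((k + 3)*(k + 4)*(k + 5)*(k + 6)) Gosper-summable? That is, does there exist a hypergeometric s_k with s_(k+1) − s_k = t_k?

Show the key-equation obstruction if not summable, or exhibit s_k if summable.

r(k) = (k + 3)*(2*k + 11)/((k + 7)*(2*k + 9)) after simplifying.
Normal form (A,B,C) = (k + 3, k + 7, k + 9/2).
f must satisfy (k + 3)·f(k+1) − (k + 6)·f(k) = k + 9/2.
d = 3 from the (1,1,1) case.
Coefficient equations give f(k) = k*(k + 4)*(k + 8)/30.
Get s_k = R·t_k = 2*k*(-k - 8)/(15*(k**2 + 8*k + 15)) with R(k) = B(k−1)f(k)/C(k) = k*(k + 4)*(k + 6)*(k + 8)/(15*(2*k + 9)).
Check: Δs_k = 2*(-2*k - 9)/(k**4 + 18*k**3 + 119*k**2 + 342*k + 360). ✓

Yes. s_k = 2*k*(-k - 8)/(15*(k**2 + 8*k + 15)).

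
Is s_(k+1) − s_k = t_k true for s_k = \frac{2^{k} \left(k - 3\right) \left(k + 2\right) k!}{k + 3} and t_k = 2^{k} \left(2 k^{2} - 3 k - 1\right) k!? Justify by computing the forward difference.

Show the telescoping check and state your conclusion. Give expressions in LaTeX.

s_(k+1) = 2**(k + 1)*(k - 2)*(k + 3)*factorial(k + 1)/(k + 4)
s_(k+1) − s_k = 2**k*(2*k**4 + 9*k**3 - k**2 - 32*k - 12)*factorial(k)/((k + 3)*(k + 4))
(s_(k+1) − s_k) − t_k = -2**k*k*(2*k**2 + 3*k - 11)*factorial(k)/((k + 3)*(k + 4))

Invalid: residual - \frac{2^{k} k \left(2 k^{2} + 3 k - 11\right) k!}{\left(k + 3\right) \left(k + 4\right)} ≠ 0.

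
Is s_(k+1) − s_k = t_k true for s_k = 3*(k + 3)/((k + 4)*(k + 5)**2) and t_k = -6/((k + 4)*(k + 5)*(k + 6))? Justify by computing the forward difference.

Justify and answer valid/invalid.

s_(k+1) = 3*(k + 4)/((k + 5)*(k + 6)**2)
s_(k+1) − s_k = 3*(-(k + 3)*(k + 6)**2 + (k + 4)**2*(k + 5))/((k + 4)*(k + 5)**2*(k + 6)**2)
(s_(k+1) − s_k) − t_k = 6*(3*k + 16)/(k**5 + 26*k**4 + 269*k**3 + 1384*k**2 + 3540*k + 3600)

Invalid: residual 6*(3*k + 16)/(k**5 + 26*k**4 + 269*k**3 + 1384*k**2 + 3540*k + 3600) ≠ 0.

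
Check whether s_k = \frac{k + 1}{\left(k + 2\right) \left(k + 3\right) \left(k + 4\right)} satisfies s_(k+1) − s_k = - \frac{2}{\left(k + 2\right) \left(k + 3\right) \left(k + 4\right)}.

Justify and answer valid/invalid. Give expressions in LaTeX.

s_(k+1) = (k + 2)/((k + 3)*(k + 4)*(k + 5))
s_(k+1) − s_k = (-2*k - 1)/(k**4 + 14*k**3 + 71*k**2 + 154*k + 120)
(s_(k+1) − s_k) − t_k = 9/(k**4 + 14*k**3 + 71*k**2 + 154*k + 120)

Invalid: residual \frac{9}{k^{4} + 14 k^{3} + 71 k^{2} + 154 k + 120} ≠ 0.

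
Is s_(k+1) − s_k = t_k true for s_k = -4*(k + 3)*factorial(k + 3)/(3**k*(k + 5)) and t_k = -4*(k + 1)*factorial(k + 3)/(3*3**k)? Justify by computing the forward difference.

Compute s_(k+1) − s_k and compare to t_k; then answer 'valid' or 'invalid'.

s_(k+1) = -4*(k + 4)*factorial(k + 4)/(3*3**k*(k + 6))
s_(k+1) − s_k = -4*(k + 2)*(k**2 + 8*k + 13)*factorial(k + 3)/(3*3**k*(k + 5)*(k + 6))
(s_(k+1) − s_k) − t_k = 8*(k**2 + 6*k + 2)*factorial(k + 3)/(3*3**k*(k + 5)*(k + 6))

Invalid: residual 8*(k**2 + 6*k + 2)*factorial(k + 3)/(3*3**k*(k + 5)*(k + 6)) ≠ 0.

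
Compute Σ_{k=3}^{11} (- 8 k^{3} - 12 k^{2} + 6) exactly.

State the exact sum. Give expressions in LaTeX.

Σ = -40734

Compute t_(k+1)/t_k: get (4*(k + 1)**3 + 6*(k + 1)**2 - 3)/(4*k**3 + 6*k**2 - 3).
Gosper form: A/B · C(k+1)/C(k) with A=1, B=1, C=k**3 + 3*k**2/2 - 3/4.
f must satisfy (1)·f(k+1) − (1)·f(k) = k**3 + 3*k**2/2 - 3/4.
Bound: deg f ≤ 4.
Coefficient equations give f(k) = k*(k**3 - 2*k - 2)/4.
Then R = B(k−1)f/C = k*(k**3 - 2*k - 2)/(4*k**3 + 6*k**2 - 3), so s_k = R(k)·t_k = 2*k*(-k**3 + 2*k + 2).
s_(k+1) − s_k = -8*k**3 - 12*k**2 + 6 = t_k.
Σ_(k=3)^(11) t_k = s_(12) − s_(3) = -40848 − (-114) = -40734.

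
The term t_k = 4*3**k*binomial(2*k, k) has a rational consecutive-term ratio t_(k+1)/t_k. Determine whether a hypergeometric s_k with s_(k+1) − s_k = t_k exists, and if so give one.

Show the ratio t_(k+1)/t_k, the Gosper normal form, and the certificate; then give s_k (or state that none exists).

t_(k+1)/t_k = 6*(2*k + 1)/(k + 1).
Factor: A=12*k + 6; B=k + 1; C=1.
Set up (12*k + 6)·f(k+1) − (k)·f(k) − (1) = 0.
deg f ≤ -1 (via 1,1,0).
d = -1 < 0 ⇒ no nonzero polynomial f; not summable.

no hypergeometric antidifference exists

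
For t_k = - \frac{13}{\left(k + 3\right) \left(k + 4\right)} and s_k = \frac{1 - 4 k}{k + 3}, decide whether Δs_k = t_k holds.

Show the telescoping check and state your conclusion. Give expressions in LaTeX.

s_(k+1) = (-4*k - 3)/(k + 4)
s_(k+1) − s_k = -13/(k**2 + 7*k + 12)
(s_(k+1) − s_k) − t_k = 0

Valid: the claim telescopes to t_k.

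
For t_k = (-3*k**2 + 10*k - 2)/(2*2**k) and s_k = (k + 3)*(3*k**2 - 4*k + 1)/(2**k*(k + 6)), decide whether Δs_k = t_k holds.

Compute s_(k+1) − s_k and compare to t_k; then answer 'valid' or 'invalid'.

Invalid: residual 3*(3*k**3 + 14*k**2 - 66*k + 14)/(2*2**k*(k**2 + 13*k + 42)) ≠ 0.

s_(k+1) = k*(3*k**2 + 14*k + 8)/(2*2**k*(k + 7))
s_(k+1) − s_k = (-3*k**4 - 20*k**3 + 44*k**2 + 196*k - 42)/(2*2**k*(k**2 + 13*k + 42))
(s_(k+1) − s_k) − t_k = 3*(3*k**3 + 14*k**2 - 66*k + 14)/(2*2**k*(k**2 + 13*k + 42))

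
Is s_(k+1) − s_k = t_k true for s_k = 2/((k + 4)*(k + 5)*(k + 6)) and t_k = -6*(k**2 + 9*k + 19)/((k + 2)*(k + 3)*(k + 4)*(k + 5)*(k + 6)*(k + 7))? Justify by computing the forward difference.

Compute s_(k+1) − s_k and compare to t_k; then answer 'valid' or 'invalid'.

s_(k+1) = 2/((k + 5)*(k + 6)*(k + 7))
s_(k+1) − s_k = -6/((k + 4)*(k + 5)*(k + 6)*(k + 7))
(s_(k+1) − s_k) − t_k = 6*(4*k + 13)/(k**6 + 27*k**5 + 295*k**4 + 1665*k**3 + 5104*k**2 + 8028*k + 5040)

Invalid: residual 6*(4*k + 13)/(k**6 + 27*k**5 + 295*k**4 + 1665*k**3 + 5104*k**2 + 8028*k + 5040) ≠ 0.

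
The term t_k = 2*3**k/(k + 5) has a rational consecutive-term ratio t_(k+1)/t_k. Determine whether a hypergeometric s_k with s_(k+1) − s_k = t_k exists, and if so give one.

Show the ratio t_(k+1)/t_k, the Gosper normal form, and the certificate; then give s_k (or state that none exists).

no hypergeometric antidifference exists

Ratio r(k) = 3*(k + 5)/(k + 6).
A = 3*k + 15, B = k + 6, C = 1.
Key eq: (3*k + 15)·f(k+1) = (k + 5)·f(k) + (1).
d = -1 from the (1,1,0) case.
Negative degree bound (-1): no f exists, t_k not Gosper-summable.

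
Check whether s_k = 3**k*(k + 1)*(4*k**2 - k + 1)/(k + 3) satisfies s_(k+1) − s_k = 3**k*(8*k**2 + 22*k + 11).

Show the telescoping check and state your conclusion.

s_(k+1) = -3**(k + 1)*(k + 2)*(k - 4*(k + 1)**2)/(k + 4)
s_(k+1) − s_k = 3**k*(8*k**4 + 62*k**3 + 177*k**2 + 185*k + 68)/(k**2 + 7*k + 12)
(s_(k+1) − s_k) − t_k = 3**k*(-16*k**3 - 84*k**2 - 156*k - 64)/(k**2 + 7*k + 12)

Invalid: residual 3**k*(-16*k**3 - 84*k**2 - 156*k - 64)/(k**2 + 7*k + 12) ≠ 0.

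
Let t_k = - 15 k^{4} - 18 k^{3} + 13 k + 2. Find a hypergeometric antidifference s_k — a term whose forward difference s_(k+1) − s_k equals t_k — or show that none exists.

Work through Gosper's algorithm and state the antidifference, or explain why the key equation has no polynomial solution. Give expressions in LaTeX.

The ratio is (-13*k + 15*(k + 1)**4 + 18*(k + 1)**3 - 15)/(15*k**4 + 18*k**3 - 13*k - 2).
Normal form (A,B,C) = (1, 1, k**4 + 6*k**3/5 - 13*k/15 - 2/15).
Set up (1)·f(k+1) − (1)·f(k) − (k**4 + 6*k**3/5 - 13*k/15 - 2/15) = 0.
d = 5 from the (0,0,4) case.
Solve for f: f(k) = k*(3*k**4 - 3*k**3 - 4*k**2 - 2*k + 4)/15 (degree 5 ≤ 5).
So s_k = (B(k−1)f/C)·t_k = (k*(3*k**4 - 3*k**3 - 4*k**2 - 2*k + 4)/(15*k**4 + 18*k**3 - 13*k - 2))·t_k = k*(-3*k**4 + 3*k**3 + 4*k**2 + 2*k - 4).
Δs = -15*k**4 - 18*k**3 + 13*k + 2, as required.

s_k = k \left(- 3 k^{4} + 3 k^{3} + 4 k^{2} + 2 k - 4\right)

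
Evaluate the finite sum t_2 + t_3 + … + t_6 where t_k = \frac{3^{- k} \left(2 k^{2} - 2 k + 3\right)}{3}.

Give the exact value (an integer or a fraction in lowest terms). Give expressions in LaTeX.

Step 1: r(k) = (2*k**2 + 2*k + 3)/(3*(2*k**2 - 2*k + 3)).
Gosper form: A/B · C(k+1)/C(k) with A=1/3, B=1, C=k**2 - k + 3/2.
Need (1/3)·f(k+1) − (1)·f(k) = k**2 - k + 3/2.
Degrees (0,0,2) ⇒ d ≤ 2.
A polynomial solution: f(k) = -3*(k**2 + 2)/2.
Get s_k = R·t_k = (-k**2 - 2)/3**k with R(k) = B(k−1)f(k)/C(k) = -3*(k**2 + 2)/(2*k**2 - 2*k + 3).
s_(k+1) − s_k = (2*k**2 - 2*k + 3)/(3*3**k) = t_k.
Sum = s_(7) − s_(2); s_(7) = -17/729, s_(2) = -2/3 ⇒ 469/729.

Σ = 469/729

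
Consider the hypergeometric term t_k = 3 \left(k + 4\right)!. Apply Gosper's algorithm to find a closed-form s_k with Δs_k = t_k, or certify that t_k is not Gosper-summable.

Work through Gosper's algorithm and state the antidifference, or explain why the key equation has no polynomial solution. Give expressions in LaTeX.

r(k) = k + 5 after simplifying.
So A=k + 5 and B=1, with C=1.
Set up (k + 5)·f(k+1) − (1)·f(k) − (1) = 0.
Degrees (1,0,0) ⇒ d ≤ -1.
deg f ≤ -1 is impossible — no certificate.

none — t_k is not Gosper-summable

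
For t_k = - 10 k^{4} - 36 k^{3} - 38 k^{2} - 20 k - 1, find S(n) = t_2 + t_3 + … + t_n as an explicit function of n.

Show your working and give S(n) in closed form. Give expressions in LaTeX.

Ratio r(k) = (10*k**4 + 76*k**3 + 206*k**2 + 244*k + 105)/(10*k**4 + 36*k**3 + 38*k**2 + 20*k + 1).
So A=1 and B=1, with C=k**4 + 18*k**3/5 + 19*k**2/5 + 2*k + 1/10.
Solve (1)·f(k+1) − (1)·f(k) = k**4 + 18*k**3/5 + 19*k**2/5 + 2*k + 1/10.
Bound: deg f ≤ 5.
A polynomial solution: f(k) = k*(2*k**4 + 4*k**3 - 2*k**2 - 3)/10.
Then R = B(k−1)f/C = k*(2*k**4 + 4*k**3 - 2*k**2 - 3)/(10*k**4 + 36*k**3 + 38*k**2 + 20*k + 1), so s_k = R(k)·t_k = k*(-2*k**4 - 4*k**3 + 2*k**2 + 3).
Check: Δs_k = -10*k**4 - 36*k**3 - 38*k**2 - 20*k - 1. ✓
Σ_(k=2)^n t_k = s_(n+1) − s_(2) = (-2*n**5 - 14*n**4 - 34*n**3 - 38*n**2 - 17*n - 1) − (-106), i.e. -2*n**5 - 14*n**4 - 34*n**3 - 38*n**2 - 17*n + 105.

S(n) = - 2 n^{5} - 14 n^{4} - 34 n^{3} - 38 n^{2} - 17 n + 105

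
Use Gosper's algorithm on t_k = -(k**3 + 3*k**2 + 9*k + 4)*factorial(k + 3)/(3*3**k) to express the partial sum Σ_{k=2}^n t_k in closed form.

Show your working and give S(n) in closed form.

r(k) = (k**4 + 10*k**3 + 42*k**2 + 89*k + 68)/(3*(k**3 + 3*k**2 + 9*k + 4)) after simplifying.
A = k/3 + 4/3, B = 1, C = k**3 + 3*k**2 + 9*k + 4.
f must satisfy (k/3 + 4/3)·f(k+1) − (1)·f(k) = k**3 + 3*k**2 + 9*k + 4.
From deg A=1, deg B=0, deg C=3: d=2.
Match coefficients ⇒ f(k) = 3*k**2.
Then R = B(k−1)f/C = 3*k**2/(k**3 + 3*k**2 + 9*k + 4), so s_k = R(k)·t_k = -k**2*factorial(k + 3)/3**k.
Check: Δs_k = -(k**3 + 3*k**2 + 9*k + 4)*factorial(k + 3)/(3*3**k). ✓
Evaluate: s_(n+1) = -3**(-n - 1)*(n + 1)**2*factorial(n + 4); subtract s_(2) = -160/3 ⇒ S(n) = 3**(-n - 1)*(160*3**n - n**6*factorial(n) - 12*n**5*factorial(n) - 56*n**4*factorial(n) - 130*n**3*factorial(n) - 159*n**2*factorial(n) - 98*n*factorial(n) - 24*factorial(n)).

S(n) = 3**(-n - 1)*(160*3**n - n**6*factorial(n) - 12*n**5*factorial(n) - 56*n**4*factorial(n) - 130*n**3*factorial(n) - 159*n**2*factorial(n) - 98*n*factorial(n) - 24*factorial(n))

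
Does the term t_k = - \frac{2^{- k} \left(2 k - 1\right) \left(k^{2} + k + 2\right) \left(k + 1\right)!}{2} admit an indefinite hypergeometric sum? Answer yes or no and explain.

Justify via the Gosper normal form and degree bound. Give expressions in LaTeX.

Yes. s_k = 2^{- k} \left(- 2 k^{2} + 3 k + 4\right) \left(k + 1\right)!.

Ratio r(k) = (k + 2)*(2*k + 1)*(k + (k + 1)**2 + 3)/(2*(2*k - 1)*(k**2 + k + 2)).
Gosper form: A/B · C(k+1)/C(k) with A=k/2 + 1, B=1, C=k**3 + k**2/2 + 3*k/2 - 1.
Set up (k/2 + 1)·f(k+1) − (1)·f(k) − (k**3 + k**2/2 + 3*k/2 - 1) = 0.
deg f ≤ 2 (via 1,0,3).
Match coefficients ⇒ f(k) = 2*k**2 - 3*k - 4.
Then R = B(k−1)f/C = 2*(2*k**2 - 3*k - 4)/((2*k - 1)*(k**2 + k + 2)), so s_k = R(k)·t_k = (-2*k**2 + 3*k + 4)*factorial(k + 1)/2**k.
Verify: -(2*k - 1)*(k**2 + k + 2)*factorial(k + 1)/(2*2**k) matches t_k.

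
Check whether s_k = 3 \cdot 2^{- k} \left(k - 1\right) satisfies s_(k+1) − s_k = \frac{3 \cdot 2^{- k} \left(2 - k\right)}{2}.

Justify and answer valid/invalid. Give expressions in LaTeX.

s_(k+1) = 3*k/(2*2**k)
s_(k+1) − s_k = 3*(2 - k)/(2*2**k)
(s_(k+1) − s_k) − t_k = 0

valid (s_(k+1) − s_k reduces to t_k)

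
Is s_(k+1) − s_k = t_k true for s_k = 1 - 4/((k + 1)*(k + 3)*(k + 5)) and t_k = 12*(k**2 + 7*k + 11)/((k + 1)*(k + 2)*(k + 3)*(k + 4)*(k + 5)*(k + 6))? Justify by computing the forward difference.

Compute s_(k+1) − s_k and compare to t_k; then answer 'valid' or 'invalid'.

valid; difference matches t_k

s_(k+1) = 1 - 4/((k + 2)*(k + 4)*(k + 6))
s_(k+1) − s_k = 12*(k**2 + 7*k + 11)/(k**6 + 21*k**5 + 175*k**4 + 735*k**3 + 1624*k**2 + 1764*k + 720)
(s_(k+1) − s_k) − t_k = 0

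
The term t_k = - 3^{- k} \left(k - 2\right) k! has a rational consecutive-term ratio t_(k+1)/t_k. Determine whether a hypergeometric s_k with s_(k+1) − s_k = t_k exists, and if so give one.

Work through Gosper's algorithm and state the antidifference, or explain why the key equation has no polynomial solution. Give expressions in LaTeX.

t_(k+1)/t_k = (k**2 - 1)/(3*(k - 2)).
Gosper form: A/B · C(k+1)/C(k) with A=k/3 + 1/3, B=1, C=k - 2.
Need (k/3 + 1/3)·f(k+1) − (1)·f(k) = k - 2.
Degrees (1,0,1) ⇒ d ≤ 0.
Solving with deg f ≤ 0: f(k) = 3.
So s_k = (B(k−1)f/C)·t_k = (3/(k - 2))·t_k = -3**(1 - k)*factorial(k).
Check: Δs_k = -(k - 2)*factorial(k)/3**k. ✓

s_k = - 3^{1 - k} k!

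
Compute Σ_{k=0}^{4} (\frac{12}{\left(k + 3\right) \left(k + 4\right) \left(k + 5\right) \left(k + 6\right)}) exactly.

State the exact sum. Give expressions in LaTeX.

Σ = 11/180

r(k) = (k + 3)/(k + 7) after simplifying.
Normal form (A,B,C) = (k + 3, k + 7, 1).
Key eq: (k + 3)·f(k+1) = (k + 6)·f(k) + (1).
Bound: deg f ≤ 3.
A polynomial solution: f(k) = k*(k**2 + 12*k + 47)/180.
So s_k = (B(k−1)f/C)·t_k = (k*(k + 6)*(k**2 + 12*k + 47)/180)·t_k = k*(k**2 + 12*k + 47)/(15*(k + 3)*(k + 4)*(k + 5)).
s_(k+1) − s_k = 12/(k**4 + 18*k**3 + 119*k**2 + 342*k + 360) = t_k.
Telescoping: Σ = s_(5) − s_(0) = 11/180 − (0) = 11/180.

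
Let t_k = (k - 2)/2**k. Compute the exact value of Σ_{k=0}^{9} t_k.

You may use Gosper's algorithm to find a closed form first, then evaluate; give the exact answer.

The ratio is (k - 1)/(2*(k - 2)).
A = 1/2, B = 1, C = k - 2.
Solve (1/2)·f(k+1) − (1)·f(k) = k - 2.
d = 1 from the (0,0,1) case.
Match coefficients ⇒ f(k) = -2*(k - 1).
Certificate R = B(k−1)f/C = -2*(k - 1)/(k - 2) gives s_k = 2**(1 - k)*(1 - k).
s_(k+1) − s_k = (k - 2)/2**k = t_k.
Sum = s_(10) − s_(0); s_(10) = -9/512, s_(0) = 2 ⇒ -1033/512.

Σ = -1033/512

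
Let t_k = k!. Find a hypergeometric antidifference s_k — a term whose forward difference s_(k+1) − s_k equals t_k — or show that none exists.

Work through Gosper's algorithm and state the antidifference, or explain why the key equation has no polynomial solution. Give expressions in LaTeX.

Compute t_(k+1)/t_k: get k + 1.
A = k + 1, B = 1, C = 1.
Need (k + 1)·f(k+1) − (1)·f(k) = 1.
d = -1 from the (1,0,0) case.
d = -1 < 0 ⇒ no nonzero polynomial f; not summable.

none (Gosper's algorithm certifies no s_k)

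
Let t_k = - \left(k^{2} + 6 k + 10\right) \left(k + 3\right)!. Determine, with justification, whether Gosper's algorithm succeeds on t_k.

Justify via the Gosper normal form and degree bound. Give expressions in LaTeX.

Yes. s_k = - \left(k + 2\right) \left(k + 3\right)!.

The ratio is (k + 4)*(6*k + (k + 1)**2 + 16)/(k**2 + 6*k + 10).
Normal form (A,B,C) = (k + 4, 1, k**2 + 6*k + 10).
Key eq: (k + 4)·f(k+1) = (1)·f(k) + (k**2 + 6*k + 10).
d = 1 from the (1,0,2) case.
Solve for f: f(k) = k + 2 (degree 1 ≤ 1).
R(k) = B(k−1)·f(k)/C(k) = (k + 2)/(k**2 + 6*k + 10); s_k = R·t_k = -(k + 2)*factorial(k + 3).
Δs = -(k**2 + 6*k + 10)*factorial(k + 3), as required.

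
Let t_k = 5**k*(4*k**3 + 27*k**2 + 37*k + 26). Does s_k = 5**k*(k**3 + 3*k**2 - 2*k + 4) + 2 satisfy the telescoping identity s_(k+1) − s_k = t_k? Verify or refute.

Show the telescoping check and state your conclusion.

valid; difference matches t_k

s_(k+1) = 5**(k + 1)*(-2*k + (k + 1)**3 + 3*(k + 1)**2 + 2) + 2
s_(k+1) − s_k = 5**k*(4*k**3 + 27*k**2 + 37*k + 26)
(s_(k+1) − s_k) − t_k = 0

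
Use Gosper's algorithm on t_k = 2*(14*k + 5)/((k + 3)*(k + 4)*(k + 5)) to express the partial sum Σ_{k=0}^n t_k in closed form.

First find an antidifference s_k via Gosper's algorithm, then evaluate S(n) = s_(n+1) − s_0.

S(n) = (47*n**2 + 87*n + 40)/(12*(n**2 + 9*n + 20))

t_(k+1)/t_k = (k + 3)*(14*k + 19)/((k + 6)*(14*k + 5)).
Gosper form: A/B · C(k+1)/C(k) with A=k + 3, B=k + 6, C=k + 5/14.
f must satisfy (k + 3)·f(k+1) − (k + 5)·f(k) = k + 5/14.
Degrees (1,1,1) ⇒ d ≤ 2.
Match coefficients ⇒ f(k) = k*(47*k - 7)/336.
R(k) = B(k−1)·f(k)/C(k) = k*(k + 5)*(47*k - 7)/(24*(14*k + 5)); s_k = R·t_k = k*(47*k - 7)/(12*(k + 3)*(k + 4)).
Δs = 2*(14*k + 5)/(k**3 + 12*k**2 + 47*k + 60), as required.
Telescope: S(n) = s_(n+1) − s_(0) = (47*n**2 + 87*n + 40)/(12*(n**2 + 9*n + 20)) − (0) = (47*n**2 + 87*n + 40)/(12*(n**2 + 9*n + 20)).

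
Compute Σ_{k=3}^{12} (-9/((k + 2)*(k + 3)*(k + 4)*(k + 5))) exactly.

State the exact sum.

The ratio is (k + 2)/(k + 6).
Gosper form: A/B · C(k+1)/C(k) with A=k + 2, B=k + 6, C=1.
Solve (k + 2)·f(k+1) − (k + 5)·f(k) = 1.
Degrees (1,1,0) ⇒ d ≤ 3.
Match coefficients ⇒ f(k) = k*(k**2 + 9*k + 26)/72.
Then R = B(k−1)f/C = k*(k + 5)*(k**2 + 9*k + 26)/72, so s_k = R(k)·t_k = k*(-k**2 - 9*k - 26)/(8*(k + 2)*(k + 3)*(k + 4)).
Check: Δs_k = -9/(k**4 + 14*k**3 + 71*k**2 + 154*k + 120). ✓
Telescoping: Σ = s_(13) − s_(3) = -169/1360 − (-31/280) = -129/9520.

Σ = -129/9520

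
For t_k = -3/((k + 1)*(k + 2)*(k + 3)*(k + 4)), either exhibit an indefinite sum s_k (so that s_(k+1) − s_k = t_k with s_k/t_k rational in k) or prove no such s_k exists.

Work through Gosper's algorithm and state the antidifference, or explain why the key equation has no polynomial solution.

s_k = k*(-k**2 - 6*k - 11)/(6*(k + 1)*(k + 2)*(k + 3))

r(k) = (k + 1)/(k + 5) after simplifying.
Gosper form: A/B · C(k+1)/C(k) with A=k + 1, B=k + 5, C=1.
Key eq: (k + 1)·f(k+1) = (k + 4)·f(k) + (1).
Degrees (1,1,0) ⇒ d ≤ 3.
Solve for f: f(k) = k*(k**2 + 6*k + 11)/18 (degree 3 ≤ 3).
So s_k = (B(k−1)f/C)·t_k = (k*(k + 4)*(k**2 + 6*k + 11)/18)·t_k = k*(-k**2 - 6*k - 11)/(6*(k + 1)*(k + 2)*(k + 3)).
Check: Δs_k = -3/(k**4 + 10*k**3 + 35*k**2 + 50*k + 24). ✓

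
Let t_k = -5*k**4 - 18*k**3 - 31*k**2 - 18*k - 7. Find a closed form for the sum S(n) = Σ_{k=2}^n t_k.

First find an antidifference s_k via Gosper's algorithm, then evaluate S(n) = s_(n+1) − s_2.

Compute t_(k+1)/t_k: get (5*k**4 + 38*k**3 + 115*k**2 + 154*k + 79)/(5*k**4 + 18*k**3 + 31*k**2 + 18*k + 7).
A = 1, B = 1, C = k**4 + 18*k**3/5 + 31*k**2/5 + 18*k/5 + 7/5.
Set up (1)·f(k+1) − (1)·f(k) − (k**4 + 18*k**3/5 + 31*k**2/5 + 18*k/5 + 7/5) = 0.
From deg A=0, deg B=0, deg C=4: d=5.
Solving with deg f ≤ 5: f(k) = k*(k**4 + 2*k**3 + 3*k**2 - 2*k + 3)/5.
Get s_k = R·t_k = k*(-k**4 - 2*k**3 - 3*k**2 + 2*k - 3) with R(k) = B(k−1)f(k)/C(k) = k*(k**4 + 2*k**3 + 3*k**2 - 2*k + 3)/(5*k**4 + 18*k**3 + 31*k**2 + 18*k + 7).
Δs = -5*k**4 - 18*k**3 - 31*k**2 - 18*k - 7, as required.
s_(n+1) = -n**5 - 7*n**4 - 21*n**3 - 29*n**2 - 21*n - 7 and s_(2) = -86, so S(n) = -n**5 - 7*n**4 - 21*n**3 - 29*n**2 - 21*n + 79.

S(n) = -n**5 - 7*n**4 - 21*n**3 - 29*n**2 - 21*n + 79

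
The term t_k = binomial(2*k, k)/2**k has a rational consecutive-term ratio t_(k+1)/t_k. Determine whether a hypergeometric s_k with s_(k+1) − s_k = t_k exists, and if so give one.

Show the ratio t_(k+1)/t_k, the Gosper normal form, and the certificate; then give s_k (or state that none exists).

Compute t_(k+1)/t_k: get (2*k + 1)/(k + 1).
A = 2*k + 1, B = k + 1, C = 1.
Set up (2*k + 1)·f(k+1) − (k)·f(k) − (1) = 0.
Degrees (1,1,0) ⇒ d ≤ -1.
Negative degree bound (-1): no f exists, t_k not Gosper-summable.

no hypergeometric antidifference exists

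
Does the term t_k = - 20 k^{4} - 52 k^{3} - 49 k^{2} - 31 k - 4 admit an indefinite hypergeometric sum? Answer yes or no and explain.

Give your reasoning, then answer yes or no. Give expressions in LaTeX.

t_(k+1)/t_k = (20*k**4 + 132*k**3 + 325*k**2 + 365*k + 156)/(20*k**4 + 52*k**3 + 49*k**2 + 31*k + 4).
Gosper form: A/B · C(k+1)/C(k) with A=1, B=1, C=k**4 + 13*k**3/5 + 49*k**2/20 + 31*k/20 + 1/5.
f must satisfy (1)·f(k+1) − (1)·f(k) = k**4 + 13*k**3/5 + 49*k**2/20 + 31*k/20 + 1/5.
Degrees (0,0,4) ⇒ d ≤ 5.
Solving with deg f ≤ 5: f(k) = k*(4*k**4 + 3*k**3 - 3*k**2 + 4*k - 4)/20.
R(k) = B(k−1)·f(k)/C(k) = k*(4*k**4 + 3*k**3 - 3*k**2 + 4*k - 4)/(20*k**4 + 52*k**3 + 49*k**2 + 31*k + 4); s_k = R·t_k = k*(-4*k**4 - 3*k**3 + 3*k**2 - 4*k + 4).
Verify: -20*k**4 - 52*k**3 - 49*k**2 - 31*k - 4 matches t_k.

Yes. s_k = k \left(- 4 k^{4} - 3 k^{3} + 3 k^{2} - 4 k + 4\right).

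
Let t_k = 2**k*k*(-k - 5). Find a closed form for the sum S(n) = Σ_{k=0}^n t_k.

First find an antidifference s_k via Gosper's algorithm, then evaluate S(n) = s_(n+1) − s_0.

Compute t_(k+1)/t_k: get 2*(k + 1)*(k + 6)/(k*(k + 5)).
Take A(k)=2, B(k)=1, C(k)=k**2 + 5*k.
Solve (2)·f(k+1) − (1)·f(k) = k**2 + 5*k.
Degrees (0,0,2) ⇒ d ≤ 2.
A polynomial solution: f(k) = k**2 + k - 4.
R(k) = B(k−1)·f(k)/C(k) = (k**2 + k - 4)/(k*(k + 5)); s_k = R·t_k = 2**k*(-k**2 - k + 4).
Δs = 2**k*k*(-k - 5), as required.
Evaluate: s_(n+1) = 2**(n + 1)*(-n**2 - 3*n + 2); subtract s_(0) = 4 ⇒ S(n) = -2*2**n*n**2 - 6*2**n*n + 4*2**n - 4.

S(n) = -2*2**n*n**2 - 6*2**n*n + 4*2**n - 4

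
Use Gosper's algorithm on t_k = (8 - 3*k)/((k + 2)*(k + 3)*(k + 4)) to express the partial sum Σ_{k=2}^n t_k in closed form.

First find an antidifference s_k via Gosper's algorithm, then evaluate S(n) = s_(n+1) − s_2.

The ratio is (k + 2)*(3*k - 5)/((k + 5)*(3*k - 8)).
A = k + 2, B = k + 5, C = k - 8/3.
f must satisfy (k + 2)·f(k+1) − (k + 4)·f(k) = k - 8/3.
d = 2 from the (1,1,1) case.
A polynomial solution: f(k) = -k*(k + 23)/18.
Get s_k = R·t_k = k*(k + 23)/(6*(k + 2)*(k + 3)) with R(k) = B(k−1)f(k)/C(k) = -k*(k + 4)*(k + 23)/(6*(3*k - 8)).
Check: Δs_k = (8 - 3*k)/(k**3 + 9*k**2 + 26*k + 24). ✓
s_(n+1) = (n**2 + 25*n + 24)/(6*(n**2 + 7*n + 12)) and s_(2) = 5/12, so S(n) = (-n**2 + 5*n - 4)/(4*(n**2 + 7*n + 12)).

S(n) = (-n**2 + 5*n - 4)/(4*(n**2 + 7*n + 12))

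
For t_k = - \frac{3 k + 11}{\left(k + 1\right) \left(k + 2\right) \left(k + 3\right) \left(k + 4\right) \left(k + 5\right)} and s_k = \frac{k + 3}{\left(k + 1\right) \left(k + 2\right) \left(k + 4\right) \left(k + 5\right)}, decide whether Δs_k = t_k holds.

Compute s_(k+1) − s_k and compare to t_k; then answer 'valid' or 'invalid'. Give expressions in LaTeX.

s_(k+1) = (k + 4)/((k + 2)*(k + 3)*(k + 5)*(k + 6))
s_(k+1) − s_k = ((k + 1)*(k + 4)**2 - (k + 3)**2*(k + 6))/((k + 1)*(k + 2)*(k + 3)*(k + 4)*(k + 5)*(k + 6))
(s_(k+1) − s_k) − t_k = 4*(2*k + 7)/(k**6 + 21*k**5 + 175*k**4 + 735*k**3 + 1624*k**2 + 1764*k + 720)

Invalid: residual \frac{4 \left(2 k + 7\right)}{k^{6} + 21 k^{5} + 175 k^{4} + 735 k^{3} + 1624 k^{2} + 1764 k + 720} ≠ 0.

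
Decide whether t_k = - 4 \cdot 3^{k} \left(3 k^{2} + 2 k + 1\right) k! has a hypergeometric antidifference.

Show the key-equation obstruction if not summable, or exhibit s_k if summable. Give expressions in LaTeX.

Yes. s_k = - 4 \cdot 3^{k} \left(k - 1\right) k!.

Step 1: r(k) = 3*(3*k**3 + 11*k**2 + 14*k + 6)/(3*k**2 + 2*k + 1).
Take A(k)=3*k + 3, B(k)=1, C(k)=k**2 + 2*k/3 + 1/3.
Set up (3*k + 3)·f(k+1) − (1)·f(k) − (k**2 + 2*k/3 + 1/3) = 0.
deg f ≤ 1 (via 1,0,2).
A polynomial solution: f(k) = (k - 1)/3.
Get s_k = R·t_k = -4*3**k*(k - 1)*factorial(k) with R(k) = B(k−1)f(k)/C(k) = (k - 1)/(3*k**2 + 2*k + 1).
Verify: -4*3**k*(3*k**2 + 2*k + 1)*factorial(k) matches t_k.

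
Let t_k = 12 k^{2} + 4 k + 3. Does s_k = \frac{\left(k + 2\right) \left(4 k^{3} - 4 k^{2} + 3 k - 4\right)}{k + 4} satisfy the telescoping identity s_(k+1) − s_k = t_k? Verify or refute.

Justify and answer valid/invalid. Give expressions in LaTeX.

Invalid: residual \frac{16 \left(- k^{3} - 7 k^{2} - 2 k - 2\right)}{k^{2} + 9 k + 20} ≠ 0.

s_(k+1) = (4*k**4 + 20*k**3 + 31*k**2 + 20*k - 3)/(k + 5)
s_(k+1) − s_k = (12*k**4 + 96*k**3 + 167*k**2 + 75*k + 28)/(k**2 + 9*k + 20)
(s_(k+1) − s_k) − t_k = 16*(-k**3 - 7*k**2 - 2*k - 2)/(k**2 + 9*k + 20)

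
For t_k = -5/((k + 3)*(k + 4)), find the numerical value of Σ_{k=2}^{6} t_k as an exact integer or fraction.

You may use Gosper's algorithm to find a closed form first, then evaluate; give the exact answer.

Step 1: r(k) = (k + 3)/(k + 5).
A = k + 3, B = k + 5, C = 1.
Solve (k + 3)·f(k+1) − (k + 4)·f(k) = 1.
Bound: deg f ≤ 1.
Solving with deg f ≤ 1: f(k) = k/3.
R(k) = B(k−1)·f(k)/C(k) = k*(k + 4)/3; s_k = R·t_k = -5*k/(3*k + 9).
Δs = -5/(k**2 + 7*k + 12), as required.
Sum = s_(7) − s_(2); s_(7) = -7/6, s_(2) = -2/3 ⇒ -1/2.

Σ = -1/2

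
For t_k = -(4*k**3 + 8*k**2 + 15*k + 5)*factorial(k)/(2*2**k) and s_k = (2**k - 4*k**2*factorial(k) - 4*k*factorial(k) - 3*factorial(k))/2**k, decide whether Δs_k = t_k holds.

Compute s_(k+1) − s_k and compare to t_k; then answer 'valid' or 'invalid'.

valid; difference matches t_k

s_(k+1) = (2*2**k - 4*k**3*factorial(k) - 16*k**2*factorial(k) - 23*k*factorial(k) - 11*factorial(k))/(2*2**k)
s_(k+1) − s_k = -(4*k**3 + 8*k**2 + 15*k + 5)*factorial(k)/(2*2**k)
(s_(k+1) − s_k) − t_k = 0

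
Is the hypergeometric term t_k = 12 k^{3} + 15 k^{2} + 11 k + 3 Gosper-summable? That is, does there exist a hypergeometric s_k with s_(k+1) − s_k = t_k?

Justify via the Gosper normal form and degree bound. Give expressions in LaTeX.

Yes. s_k = k^{2} \left(3 k^{2} - k + 1\right).

Compute t_(k+1)/t_k: get (12*k**3 + 51*k**2 + 77*k + 41)/(12*k**3 + 15*k**2 + 11*k + 3).
A = 1, B = 1, C = k**3 + 5*k**2/4 + 11*k/12 + 1/4.
Set up (1)·f(k+1) − (1)·f(k) − (k**3 + 5*k**2/4 + 11*k/12 + 1/4) = 0.
deg f ≤ 4 (via 0,0,3).
Solve for f: f(k) = k**2*(3*k**2 - k + 1)/12 (degree 4 ≤ 4).
So s_k = (B(k−1)f/C)·t_k = (k**2*(3*k**2 - k + 1)/(12*k**3 + 15*k**2 + 11*k + 3))·t_k = k**2*(3*k**2 - k + 1).
Check: Δs_k = 12*k**3 + 15*k**2 + 11*k + 3. ✓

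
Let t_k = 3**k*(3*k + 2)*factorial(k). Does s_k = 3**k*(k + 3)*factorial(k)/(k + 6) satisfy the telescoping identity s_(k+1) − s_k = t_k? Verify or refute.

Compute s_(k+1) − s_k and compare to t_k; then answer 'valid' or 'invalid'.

Invalid: residual -3**(k + 1)*(3*k**2 + 20*k + 11)*factorial(k)/((k + 6)*(k + 7)) ≠ 0.

s_(k+1) = 3**(k + 1)*(k + 4)*factorial(k + 1)/(k + 7)
s_(k+1) − s_k = 3**k*(3*k**3 + 32*k**2 + 92*k + 51)*factorial(k)/((k + 6)*(k + 7))
(s_(k+1) − s_k) − t_k = -3**(k + 1)*(3*k**2 + 20*k + 11)*factorial(k)/((k + 6)*(k + 7))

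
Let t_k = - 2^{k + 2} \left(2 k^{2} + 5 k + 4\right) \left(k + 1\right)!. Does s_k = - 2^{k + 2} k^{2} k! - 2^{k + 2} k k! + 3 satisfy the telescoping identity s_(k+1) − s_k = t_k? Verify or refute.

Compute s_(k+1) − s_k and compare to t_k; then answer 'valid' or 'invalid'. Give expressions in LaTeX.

Valid: the claim telescopes to t_k.

s_(k+1) = -8*2**k*k**3*factorial(k) - 32*2**k*k**2*factorial(k) - 40*2**k*k*factorial(k) - 16*2**k*factorial(k) + 3
s_(k+1) − s_k = -2**(k + 2)*(2*k**2 + 5*k + 4)*factorial(k + 1)
(s_(k+1) − s_k) − t_k = 0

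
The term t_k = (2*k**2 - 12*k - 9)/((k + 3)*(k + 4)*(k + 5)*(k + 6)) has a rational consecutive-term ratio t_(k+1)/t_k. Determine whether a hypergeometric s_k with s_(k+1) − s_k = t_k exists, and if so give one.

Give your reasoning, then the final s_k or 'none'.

r(k) = (k + 3)*(12*k - 2*(k + 1)**2 + 21)/((k + 7)*(-2*k**2 + 12*k + 9)) after simplifying.
So A=k + 3 and B=k + 7, with C=k**2 - 6*k - 9/2.
Need (k + 3)·f(k+1) − (k + 6)·f(k) = k**2 - 6*k - 9/2.
Bound: deg f ≤ 3.
Solve for f: f(k) = -k*(2*k + 1)/2 (degree 2 ≤ 3).
R(k) = B(k−1)·f(k)/C(k) = -k*(k + 6)*(2*k + 1)/(2*k**2 - 12*k - 9); s_k = R·t_k = k*(-2*k - 1)/((k + 3)*(k + 4)*(k + 5)).
Verify: (2*k**2 - 12*k - 9)/(k**4 + 18*k**3 + 119*k**2 + 342*k + 360) matches t_k.

s_k = k*(-2*k - 1)/((k + 3)*(k + 4)*(k + 5))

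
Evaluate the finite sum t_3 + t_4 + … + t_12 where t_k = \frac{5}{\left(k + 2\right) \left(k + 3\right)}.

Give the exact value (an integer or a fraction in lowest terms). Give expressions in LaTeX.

Σ = 2/3

Step 1: r(k) = (k + 2)/(k + 4).
A = k + 2, B = k + 4, C = 1.
Key eq: (k + 2)·f(k+1) = (k + 3)·f(k) + (1).
deg f ≤ 1 (via 1,1,0).
A polynomial solution: f(k) = k/2.
Certificate R = B(k−1)f/C = k*(k + 3)/2 gives s_k = 5*k/(2*(k + 2)).
Check: Δs_k = 5/(k**2 + 5*k + 6). ✓
Sum = s_(13) − s_(3); s_(13) = 13/6, s_(3) = 3/2 ⇒ 2/3.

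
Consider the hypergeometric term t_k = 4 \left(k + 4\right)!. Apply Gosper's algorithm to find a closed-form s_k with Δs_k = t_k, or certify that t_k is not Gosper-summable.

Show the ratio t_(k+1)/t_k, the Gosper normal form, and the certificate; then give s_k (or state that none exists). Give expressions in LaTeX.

none — t_k is not Gosper-summable

Compute t_(k+1)/t_k: get k + 5.
So A=k + 5 and B=1, with C=1.
Set up (k + 5)·f(k+1) − (1)·f(k) − (1) = 0.
From deg A=1, deg B=0, deg C=0: d=-1.
Negative degree bound (-1): no f exists, t_k not Gosper-summable.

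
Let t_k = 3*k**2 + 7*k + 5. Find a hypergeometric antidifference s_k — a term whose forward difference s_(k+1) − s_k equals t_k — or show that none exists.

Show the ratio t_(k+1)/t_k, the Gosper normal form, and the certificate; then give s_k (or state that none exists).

r(k) = (3*k**2 + 13*k + 15)/(3*k**2 + 7*k + 5) after simplifying.
A = 1, B = 1, C = k**2 + 7*k/3 + 5/3.
f must satisfy (1)·f(k+1) − (1)·f(k) = k**2 + 7*k/3 + 5/3.
d = 3 from the (0,0,2) case.
Coefficient equations give f(k) = k*(k**2 + 2*k + 2)/3.
Get s_k = R·t_k = k*(k**2 + 2*k + 2) with R(k) = B(k−1)f(k)/C(k) = k*(k**2 + 2*k + 2)/(3*k**2 + 7*k + 5).
Δs = 3*k**2 + 7*k + 5, as required.

s_k = k*(k**2 + 2*k + 2)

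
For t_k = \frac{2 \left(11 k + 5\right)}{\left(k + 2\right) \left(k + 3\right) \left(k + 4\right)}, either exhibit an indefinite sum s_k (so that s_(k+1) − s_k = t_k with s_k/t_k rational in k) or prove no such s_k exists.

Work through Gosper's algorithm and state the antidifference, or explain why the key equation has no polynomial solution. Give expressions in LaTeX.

t_(k+1)/t_k = (k + 2)*(11*k + 16)/((k + 5)*(11*k + 5)).
Normal form (A,B,C) = (k + 2, k + 5, k + 5/11).
f must satisfy (k + 2)·f(k+1) − (k + 4)·f(k) = k + 5/11.
deg f ≤ 2 (via 1,1,1).
Coefficient equations give f(k) = k*(9*k + 1)/44.
Certificate R = B(k−1)f/C = k*(k + 4)*(9*k + 1)/(4*(11*k + 5)) gives s_k = k*(9*k + 1)/(2*(k + 2)*(k + 3)).
Check: Δs_k = 2*(11*k + 5)/(k**3 + 9*k**2 + 26*k + 24). ✓

s_k = \frac{k \left(9 k + 1\right)}{2 \left(k + 2\right) \left(k + 3\right)}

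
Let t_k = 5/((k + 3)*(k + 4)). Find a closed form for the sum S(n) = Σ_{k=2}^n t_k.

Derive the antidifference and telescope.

S(n) = (n - 1)/(n + 4)

The ratio is (k + 3)/(k + 5).
Normal form (A,B,C) = (k + 3, k + 5, 1).
Key eq: (k + 3)·f(k+1) = (k + 4)·f(k) + (1).
From deg A=1, deg B=1, deg C=0: d=1.
Solve for f: f(k) = k/3 (degree 1 ≤ 1).
R(k) = B(k−1)·f(k)/C(k) = k*(k + 4)/3; s_k = R·t_k = 5*k/(3*(k + 3)).
Verify: 5/(k**2 + 7*k + 12) matches t_k.
Telescope: S(n) = s_(n+1) − s_(2) = 5*(n + 1)/(3*(n + 4)) − (2/3) = (n - 1)/(n + 4).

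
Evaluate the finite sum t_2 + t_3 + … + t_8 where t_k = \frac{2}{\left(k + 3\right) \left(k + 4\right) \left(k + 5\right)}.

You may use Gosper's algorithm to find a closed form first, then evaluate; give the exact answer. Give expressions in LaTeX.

Σ = 7/260

The ratio is (k + 3)/(k + 6).
So A=k + 3 and B=k + 6, with C=1.
Solve (k + 3)·f(k+1) − (k + 5)·f(k) = 1.
deg f ≤ 2 (via 1,1,0).
Solving with deg f ≤ 2: f(k) = k*(k + 7)/24.
So s_k = (B(k−1)f/C)·t_k = (k*(k + 5)*(k + 7)/24)·t_k = k*(k + 7)/(12*(k + 3)*(k + 4)).
Verify: 2/(k**3 + 12*k**2 + 47*k + 60) matches t_k.
Sum = s_(9) − s_(2); s_(9) = 1/13, s_(2) = 1/20 ⇒ 7/260.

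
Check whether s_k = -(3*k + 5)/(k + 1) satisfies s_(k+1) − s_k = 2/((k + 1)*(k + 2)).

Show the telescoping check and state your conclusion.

s_(k+1) = (-3*k - 8)/(k + 2)
s_(k+1) − s_k = 2/(k**2 + 3*k + 2)
(s_(k+1) − s_k) − t_k = 0

Valid — Δs_k = t_k.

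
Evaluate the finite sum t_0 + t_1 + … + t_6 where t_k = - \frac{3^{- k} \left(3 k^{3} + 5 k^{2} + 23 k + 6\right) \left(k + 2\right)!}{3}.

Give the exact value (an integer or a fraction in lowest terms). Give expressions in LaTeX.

Σ = -640478/27

r(k) = (3*k**4 + 23*k**3 + 84*k**2 + 163*k + 111)/(3*(3*k**3 + 5*k**2 + 23*k + 6)) after simplifying.
Take A(k)=k/3 + 1, B(k)=1, C(k)=k**3 + 5*k**2/3 + 23*k/3 + 2.
Solve (k/3 + 1)·f(k+1) − (1)·f(k) = k**3 + 5*k**2/3 + 23*k/3 + 2.
Bound: deg f ≤ 2.
Match coefficients ⇒ f(k) = 3*k**2 - k + 3.
So s_k = (B(k−1)f/C)·t_k = (3*(3*k**2 - k + 3)/(3*k**3 + 5*k**2 + 23*k + 6))·t_k = -(3*k**2 - k + 3)*factorial(k + 2)/3**k.
Check: Δs_k = -(3*k**3 + 5*k**2 + 23*k + 6)*factorial(k + 2)/(3*3**k). ✓
Σ_(k=0)^(6) t_k = s_(7) − s_(0) = -640640/27 − (-6) = -640478/27.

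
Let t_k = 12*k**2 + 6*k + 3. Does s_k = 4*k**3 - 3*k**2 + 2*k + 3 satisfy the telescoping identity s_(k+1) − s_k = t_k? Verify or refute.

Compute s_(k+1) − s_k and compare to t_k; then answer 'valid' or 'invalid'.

valid; difference matches t_k

s_(k+1) = 4*k**3 + 9*k**2 + 8*k + 6
s_(k+1) − s_k = 12*k**2 + 6*k + 3
(s_(k+1) − s_k) − t_k = 0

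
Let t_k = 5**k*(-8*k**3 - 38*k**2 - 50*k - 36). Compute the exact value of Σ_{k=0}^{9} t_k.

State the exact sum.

Σ = -21523437496

r(k) = 5*(4*k**3 + 31*k**2 + 75*k + 66)/(4*k**3 + 19*k**2 + 25*k + 18) after simplifying.
Normal form (A,B,C) = (5, 1, k**3 + 19*k**2/4 + 25*k/4 + 9/2).
Solve (5)·f(k+1) − (1)·f(k) = k**3 + 19*k**2/4 + 25*k/4 + 9/2.
From deg A=0, deg B=0, deg C=3: d=3.
Solve for f: f(k) = (k**3 + k**2 + 2)/4 (degree 3 ≤ 3).
Certificate R = B(k−1)f/C = (k**3 + k**2 + 2)/(4*k**3 + 19*k**2 + 25*k + 18) gives s_k = -2*5**k*(k**3 + k**2 + 2).
Check: Δs_k = 5**k*(-8*k**3 - 38*k**2 - 50*k - 36). ✓
Telescoping: Σ = s_(10) − s_(0) = -21523437500 − (-4) = -21523437496.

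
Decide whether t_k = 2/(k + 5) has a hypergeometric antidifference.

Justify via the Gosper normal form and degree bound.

No — key equation has no polynomial f.

The ratio is (k + 5)/(k + 6).
Factor: A=k + 5; B=k + 6; C=1.
Solve (k + 5)·f(k+1) − (k + 5)·f(k) = 1.
Bound: deg f ≤ 0.
Generic f = c0 gives residual -1; -1 = 0 cannot hold, so t_k is not Gosper-summable.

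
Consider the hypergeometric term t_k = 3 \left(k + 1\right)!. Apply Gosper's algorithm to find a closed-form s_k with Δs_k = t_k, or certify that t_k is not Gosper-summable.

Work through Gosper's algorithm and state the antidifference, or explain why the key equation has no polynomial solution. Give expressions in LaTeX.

none (Gosper's algorithm certifies no s_k)

The ratio is k + 2.
Gosper form: A/B · C(k+1)/C(k) with A=k + 2, B=1, C=1.
Set up (k + 2)·f(k+1) − (1)·f(k) − (1) = 0.
d = -1 from the (1,0,0) case.
deg f ≤ -1 is impossible — no certificate.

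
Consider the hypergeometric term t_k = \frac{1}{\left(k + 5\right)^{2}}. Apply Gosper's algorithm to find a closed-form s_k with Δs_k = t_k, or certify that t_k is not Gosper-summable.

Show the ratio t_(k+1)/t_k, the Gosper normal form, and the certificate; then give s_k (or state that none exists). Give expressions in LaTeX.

no hypergeometric antidifference exists

Step 1: r(k) = (k + 5)**2/(k + 6)**2.
A = k**2 + 10*k + 25, B = k**2 + 12*k + 36, C = 1.
Need (k**2 + 10*k + 25)·f(k+1) − (k**2 + 10*k + 25)·f(k) = 1.
d = 0 from the (2,2,0) case.
Put f(k) = c0: A·f(k+1) − B(k−1)·f(k) − C = -1; need -1 = 0 — inconsistent ⇒ no f, not summable.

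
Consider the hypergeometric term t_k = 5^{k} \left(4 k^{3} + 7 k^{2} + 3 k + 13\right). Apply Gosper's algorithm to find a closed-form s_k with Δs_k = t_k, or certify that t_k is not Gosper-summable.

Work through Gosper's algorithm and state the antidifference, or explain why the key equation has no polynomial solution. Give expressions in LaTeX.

s_k = 5^{k} \left(k^{3} - 2 k^{2} + 2 k + 2\right)

Step 1: r(k) = 5*(4*k**3 + 19*k**2 + 29*k + 27)/(4*k**3 + 7*k**2 + 3*k + 13).
A = 5, B = 1, C = k**3 + 7*k**2/4 + 3*k/4 + 13/4.
Solve (5)·f(k+1) − (1)·f(k) = k**3 + 7*k**2/4 + 3*k/4 + 13/4.
deg f ≤ 3 (via 0,0,3).
A polynomial solution: f(k) = (k**3 - 2*k**2 + 2*k + 2)/4.
Then R = B(k−1)f/C = (k**3 - 2*k**2 + 2*k + 2)/(4*k**3 + 7*k**2 + 3*k + 13), so s_k = R(k)·t_k = 5**k*(k**3 - 2*k**2 + 2*k + 2).
Δs = 5**k*(4*k**3 + 7*k**2 + 3*k + 13), as required.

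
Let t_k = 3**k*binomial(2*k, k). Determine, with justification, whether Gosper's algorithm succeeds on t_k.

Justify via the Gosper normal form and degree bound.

Step 1: r(k) = 6*(2*k + 1)/(k + 1).
A = 12*k + 6, B = k + 1, C = 1.
Need (12*k + 6)·f(k+1) − (k)·f(k) = 1.
Bound: deg f ≤ -1.
Negative degree bound (-1): no f exists, t_k not Gosper-summable.

No — negative degree bound, so no certificate f.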